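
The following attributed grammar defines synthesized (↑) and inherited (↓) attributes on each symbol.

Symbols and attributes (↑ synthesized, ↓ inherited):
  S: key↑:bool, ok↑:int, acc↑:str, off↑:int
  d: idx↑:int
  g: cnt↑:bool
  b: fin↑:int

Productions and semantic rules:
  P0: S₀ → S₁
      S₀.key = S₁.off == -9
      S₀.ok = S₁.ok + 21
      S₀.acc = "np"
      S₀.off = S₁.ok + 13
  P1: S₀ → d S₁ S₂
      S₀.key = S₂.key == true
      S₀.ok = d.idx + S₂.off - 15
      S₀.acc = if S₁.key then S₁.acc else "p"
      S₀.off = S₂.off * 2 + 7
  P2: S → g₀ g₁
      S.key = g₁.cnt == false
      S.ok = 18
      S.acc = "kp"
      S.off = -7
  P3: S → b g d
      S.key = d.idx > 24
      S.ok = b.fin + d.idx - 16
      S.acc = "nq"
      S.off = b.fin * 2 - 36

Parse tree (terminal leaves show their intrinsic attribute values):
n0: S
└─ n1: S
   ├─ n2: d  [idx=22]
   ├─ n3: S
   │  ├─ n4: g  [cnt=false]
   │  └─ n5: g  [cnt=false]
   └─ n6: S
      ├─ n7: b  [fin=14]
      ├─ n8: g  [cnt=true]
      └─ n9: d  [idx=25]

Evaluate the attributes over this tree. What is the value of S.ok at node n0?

1. n2.idx = 22  [terminal]
2. n4.cnt = false  [terminal]
3. n5.cnt = false  [terminal]
4. n3.key = true  [g₁.cnt == false]
5. n3.ok = 18  [18]
6. n3.acc = "kp"  ["kp"]
7. n3.off = -7  [-7]
8. n7.fin = 14  [terminal]
9. n8.cnt = true  [terminal]
10. n9.idx = 25  [terminal]
11. n6.key = true  [d.idx > 24]
12. n6.ok = 23  [b.fin + d.idx - 16]
13. n6.acc = "nq"  ["nq"]
14. n6.off = -8  [b.fin * 2 - 36]
15. n1.key = true  [S₂.key == true]
16. n1.ok = -1  [d.idx + S₂.off - 15]
17. n1.acc = "kp"  [if S₁.key then S₁.acc else "p"]
18. n1.off = -9  [S₂.off * 2 + 7]
19. n0.key = true  [S₁.off == -9]
20. n0.ok = 20  [S₁.ok + 21]
21. n0.acc = "np"  ["np"]
22. n0.off = 12  [S₁.ok + 13]

20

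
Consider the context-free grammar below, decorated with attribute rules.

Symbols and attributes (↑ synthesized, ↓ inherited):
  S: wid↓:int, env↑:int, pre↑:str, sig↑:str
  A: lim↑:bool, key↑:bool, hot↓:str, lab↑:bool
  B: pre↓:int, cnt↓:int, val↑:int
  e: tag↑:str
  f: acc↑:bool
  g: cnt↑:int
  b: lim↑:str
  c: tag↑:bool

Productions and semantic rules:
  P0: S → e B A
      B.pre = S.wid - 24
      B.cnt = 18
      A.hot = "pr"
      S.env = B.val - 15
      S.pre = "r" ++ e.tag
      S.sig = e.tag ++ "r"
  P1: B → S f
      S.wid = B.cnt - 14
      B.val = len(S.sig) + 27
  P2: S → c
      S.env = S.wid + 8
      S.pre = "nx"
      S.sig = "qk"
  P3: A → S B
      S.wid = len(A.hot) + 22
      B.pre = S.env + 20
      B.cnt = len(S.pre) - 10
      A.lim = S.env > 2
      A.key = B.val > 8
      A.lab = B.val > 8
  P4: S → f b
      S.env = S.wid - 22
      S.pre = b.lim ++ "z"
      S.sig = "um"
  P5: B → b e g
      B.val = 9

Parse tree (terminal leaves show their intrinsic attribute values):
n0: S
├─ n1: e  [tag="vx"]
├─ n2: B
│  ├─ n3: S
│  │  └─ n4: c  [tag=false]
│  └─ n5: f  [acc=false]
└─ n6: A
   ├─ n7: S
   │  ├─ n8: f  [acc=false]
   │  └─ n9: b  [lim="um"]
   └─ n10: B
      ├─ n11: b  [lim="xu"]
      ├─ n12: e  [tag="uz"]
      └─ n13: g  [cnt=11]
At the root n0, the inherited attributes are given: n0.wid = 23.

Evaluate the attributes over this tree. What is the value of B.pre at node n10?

1. n0.wid = 23  [given at root]
2. n1.tag = "vx"  [terminal]
3. n2.pre = -1  [S.wid - 24]
4. n2.cnt = 18  [18]
5. n3.wid = 4  [B.cnt - 14]
6. n4.tag = false  [terminal]
7. n3.env = 12  [S.wid + 8]
8. n3.pre = "nx"  ["nx"]
9. n3.sig = "qk"  ["qk"]
10. n5.acc = false  [terminal]
11. n2.val = 29  [len(S.sig) + 27]
12. n6.hot = "pr"  ["pr"]
13. n7.wid = 24  [len(A.hot) + 22]
14. n8.acc = false  [terminal]
15. n9.lim = "um"  [terminal]
16. n7.env = 2  [S.wid - 22]
17. n7.pre = "umz"  [b.lim ++ "z"]
18. n7.sig = "um"  ["um"]
19. n10.pre = 22  [S.env + 20]
20. n10.cnt = -7  [len(S.pre) - 10]
21. n11.lim = "xu"  [terminal]
22. n12.tag = "uz"  [terminal]
23. n13.cnt = 11  [terminal]
24. n10.val = 9  [9]
25. n6.lim = false  [S.env > 2]
26. n6.key = true  [B.val > 8]
27. n6.lab = true  [B.val > 8]
28. n0.env = 14  [B.val - 15]
29. n0.pre = "rvx"  ["r" ++ e.tag]
30. n0.sig = "vxr"  [e.tag ++ "r"]

22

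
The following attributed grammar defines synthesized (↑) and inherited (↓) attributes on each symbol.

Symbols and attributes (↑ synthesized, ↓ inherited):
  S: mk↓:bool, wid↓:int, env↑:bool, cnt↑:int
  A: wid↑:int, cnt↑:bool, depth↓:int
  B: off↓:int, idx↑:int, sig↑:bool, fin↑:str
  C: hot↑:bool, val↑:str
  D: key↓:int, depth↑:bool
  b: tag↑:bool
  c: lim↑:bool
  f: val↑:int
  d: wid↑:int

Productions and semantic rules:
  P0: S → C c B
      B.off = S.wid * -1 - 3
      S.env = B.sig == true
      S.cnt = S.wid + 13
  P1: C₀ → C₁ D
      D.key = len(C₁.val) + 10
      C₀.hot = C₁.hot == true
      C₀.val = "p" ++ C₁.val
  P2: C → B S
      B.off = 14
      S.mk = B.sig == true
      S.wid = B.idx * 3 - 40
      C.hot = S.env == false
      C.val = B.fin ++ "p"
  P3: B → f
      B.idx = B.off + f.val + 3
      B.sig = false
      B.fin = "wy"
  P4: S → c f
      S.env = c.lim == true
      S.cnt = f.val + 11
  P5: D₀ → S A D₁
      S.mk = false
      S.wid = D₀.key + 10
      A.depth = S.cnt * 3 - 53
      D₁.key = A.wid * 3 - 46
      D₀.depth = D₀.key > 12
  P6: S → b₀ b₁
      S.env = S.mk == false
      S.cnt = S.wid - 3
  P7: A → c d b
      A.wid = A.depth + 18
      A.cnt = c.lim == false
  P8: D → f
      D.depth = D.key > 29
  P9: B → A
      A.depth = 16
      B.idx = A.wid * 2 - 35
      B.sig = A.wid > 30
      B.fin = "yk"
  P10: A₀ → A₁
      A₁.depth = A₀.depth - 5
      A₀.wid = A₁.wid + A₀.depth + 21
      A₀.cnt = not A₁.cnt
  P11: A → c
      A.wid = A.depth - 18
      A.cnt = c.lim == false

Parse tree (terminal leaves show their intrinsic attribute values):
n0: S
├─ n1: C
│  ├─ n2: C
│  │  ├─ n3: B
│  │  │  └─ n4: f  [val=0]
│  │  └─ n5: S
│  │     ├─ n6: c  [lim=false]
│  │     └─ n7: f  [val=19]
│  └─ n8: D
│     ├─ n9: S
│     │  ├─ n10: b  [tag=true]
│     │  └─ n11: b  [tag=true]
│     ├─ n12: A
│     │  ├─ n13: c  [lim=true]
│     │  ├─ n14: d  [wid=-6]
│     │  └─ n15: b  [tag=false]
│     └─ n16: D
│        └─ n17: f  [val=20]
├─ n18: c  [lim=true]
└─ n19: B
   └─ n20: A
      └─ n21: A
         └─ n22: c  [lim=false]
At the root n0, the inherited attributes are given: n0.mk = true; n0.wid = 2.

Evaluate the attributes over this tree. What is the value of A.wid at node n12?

25

1. n0.mk = true  [given at root]
2. n0.wid = 2  [given at root]
3. n3.off = 14  [14]
4. n4.val = 0  [terminal]
5. n3.idx = 17  [B.off + f.val + 3]
6. n3.sig = false  [false]
7. n3.fin = "wy"  ["wy"]
8. n5.mk = false  [B.sig == true]
9. n5.wid = 11  [B.idx * 3 - 40]
10. n6.lim = false  [terminal]
11. n7.val = 19  [terminal]
12. n5.env = false  [c.lim == true]
13. n5.cnt = 30  [f.val + 11]
14. n2.hot = true  [S.env == false]
15. n2.val = "wyp"  [B.fin ++ "p"]
16. n8.key = 13  [len(C₁.val) + 10]
17. n9.mk = false  [false]
18. n9.wid = 23  [D₀.key + 10]
19. n10.tag = true  [terminal]
20. n11.tag = true  [terminal]
21. n9.env = true  [S.mk == false]
22. n9.cnt = 20  [S.wid - 3]
23. n12.depth = 7  [S.cnt * 3 - 53]
24. n13.lim = true  [terminal]
25. n14.wid = -6  [terminal]
26. n15.tag = false  [terminal]
27. n12.wid = 25  [A.depth + 18]
28. n12.cnt = false  [c.lim == false]
29. n16.key = 29  [A.wid * 3 - 46]
30. n17.val = 20  [terminal]
31. n16.depth = false  [D.key > 29]
32. n8.depth = true  [D₀.key > 12]
33. n1.hot = true  [C₁.hot == true]
34. n1.val = "pwyp"  ["p" ++ C₁.val]
35. n18.lim = true  [terminal]
36. n19.off = -5  [S.wid * -1 - 3]
37. n20.depth = 16  [16]
38. n21.depth = 11  [A₀.depth - 5]
39. n22.lim = false  [terminal]
40. n21.wid = -7  [A.depth - 18]
41. n21.cnt = true  [c.lim == false]
42. n20.wid = 30  [A₁.wid + A₀.depth + 21]
43. n20.cnt = false  [not A₁.cnt]
44. n19.idx = 25  [A.wid * 2 - 35]
45. n19.sig = false  [A.wid > 30]
46. n19.fin = "yk"  ["yk"]
47. n0.env = false  [B.sig == true]
48. n0.cnt = 15  [S.wid + 13]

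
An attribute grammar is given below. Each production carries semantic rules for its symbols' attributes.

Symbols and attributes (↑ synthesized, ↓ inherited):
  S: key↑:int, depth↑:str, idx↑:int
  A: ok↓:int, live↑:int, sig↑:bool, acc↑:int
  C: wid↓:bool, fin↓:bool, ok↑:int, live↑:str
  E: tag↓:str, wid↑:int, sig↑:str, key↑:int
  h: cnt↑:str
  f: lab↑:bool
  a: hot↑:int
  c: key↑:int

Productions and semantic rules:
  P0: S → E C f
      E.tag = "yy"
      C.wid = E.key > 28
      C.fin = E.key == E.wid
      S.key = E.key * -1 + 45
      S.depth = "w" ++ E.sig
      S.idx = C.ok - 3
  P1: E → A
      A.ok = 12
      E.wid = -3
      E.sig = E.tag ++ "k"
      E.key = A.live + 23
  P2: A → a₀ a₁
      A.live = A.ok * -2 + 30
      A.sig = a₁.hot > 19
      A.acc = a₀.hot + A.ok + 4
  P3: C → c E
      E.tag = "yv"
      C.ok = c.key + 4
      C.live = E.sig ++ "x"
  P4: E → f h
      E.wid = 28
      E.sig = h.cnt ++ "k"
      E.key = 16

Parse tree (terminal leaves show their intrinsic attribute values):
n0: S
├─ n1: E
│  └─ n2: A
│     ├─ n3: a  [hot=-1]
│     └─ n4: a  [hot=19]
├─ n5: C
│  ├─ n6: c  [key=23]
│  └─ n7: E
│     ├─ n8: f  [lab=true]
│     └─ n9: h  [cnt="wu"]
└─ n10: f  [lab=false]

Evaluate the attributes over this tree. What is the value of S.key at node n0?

1. n1.tag = "yy"  ["yy"]
2. n2.ok = 12  [12]
3. n3.hot = -1  [terminal]
4. n4.hot = 19  [terminal]
5. n2.live = 6  [A.ok * -2 + 30]
6. n2.sig = false  [a₁.hot > 19]
7. n2.acc = 15  [a₀.hot + A.ok + 4]
8. n1.wid = -3  [-3]
9. n1.sig = "yyk"  [E.tag ++ "k"]
10. n1.key = 29  [A.live + 23]
11. n5.wid = true  [E.key > 28]
12. n5.fin = false  [E.key == E.wid]
13. n6.key = 23  [terminal]
14. n7.tag = "yv"  ["yv"]
15. n8.lab = true  [terminal]
16. n9.cnt = "wu"  [terminal]
17. n7.wid = 28  [28]
18. n7.sig = "wuk"  [h.cnt ++ "k"]
19. n7.key = 16  [16]
20. n5.ok = 27  [c.key + 4]
21. n5.live = "wukx"  [E.sig ++ "x"]
22. n10.lab = false  [terminal]
23. n0.key = 16  [E.key * -1 + 45]
24. n0.depth = "wyyk"  ["w" ++ E.sig]
25. n0.idx = 24  [C.ok - 3]

16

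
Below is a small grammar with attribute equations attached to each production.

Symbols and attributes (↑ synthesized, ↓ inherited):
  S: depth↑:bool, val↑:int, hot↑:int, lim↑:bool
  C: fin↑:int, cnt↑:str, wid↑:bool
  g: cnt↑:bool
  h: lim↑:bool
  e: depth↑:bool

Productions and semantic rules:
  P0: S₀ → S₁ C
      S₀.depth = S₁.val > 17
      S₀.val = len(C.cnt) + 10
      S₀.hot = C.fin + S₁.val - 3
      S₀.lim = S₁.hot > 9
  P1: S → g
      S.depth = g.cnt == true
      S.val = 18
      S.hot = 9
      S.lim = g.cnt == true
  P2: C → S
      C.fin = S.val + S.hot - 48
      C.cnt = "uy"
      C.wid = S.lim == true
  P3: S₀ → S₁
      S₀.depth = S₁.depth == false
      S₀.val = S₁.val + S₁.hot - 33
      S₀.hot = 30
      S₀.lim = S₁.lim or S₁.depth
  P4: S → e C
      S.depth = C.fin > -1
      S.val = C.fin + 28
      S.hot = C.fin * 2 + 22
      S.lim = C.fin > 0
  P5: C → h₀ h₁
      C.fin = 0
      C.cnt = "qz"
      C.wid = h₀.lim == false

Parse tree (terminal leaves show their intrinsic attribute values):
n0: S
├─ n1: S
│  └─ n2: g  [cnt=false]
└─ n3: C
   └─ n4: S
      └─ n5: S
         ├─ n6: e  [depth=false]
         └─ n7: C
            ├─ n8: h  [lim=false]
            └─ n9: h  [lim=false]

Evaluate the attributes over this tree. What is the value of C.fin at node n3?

1. n2.cnt = false  [terminal]
2. n1.depth = false  [g.cnt == true]
3. n1.val = 18  [18]
4. n1.hot = 9  [9]
5. n1.lim = false  [g.cnt == true]
6. n6.depth = false  [terminal]
7. n8.lim = false  [terminal]
8. n9.lim = false  [terminal]
9. n7.fin = 0  [0]
10. n7.cnt = "qz"  ["qz"]
11. n7.wid = true  [h₀.lim == false]
12. n5.depth = true  [C.fin > -1]
13. n5.val = 28  [C.fin + 28]
14. n5.hot = 22  [C.fin * 2 + 22]
15. n5.lim = false  [C.fin > 0]
16. n4.depth = false  [S₁.depth == false]
17. n4.val = 17  [S₁.val + S₁.hot - 33]
18. n4.hot = 30  [30]
19. n4.lim = true  [S₁.lim or S₁.depth]
20. n3.fin = -1  [S.val + S.hot - 48]
21. n3.cnt = "uy"  ["uy"]
22. n3.wid = true  [S.lim == true]
23. n0.depth = true  [S₁.val > 17]
24. n0.val = 12  [len(C.cnt) + 10]
25. n0.hot = 14  [C.fin + S₁.val - 3]
26. n0.lim = false  [S₁.hot > 9]

-1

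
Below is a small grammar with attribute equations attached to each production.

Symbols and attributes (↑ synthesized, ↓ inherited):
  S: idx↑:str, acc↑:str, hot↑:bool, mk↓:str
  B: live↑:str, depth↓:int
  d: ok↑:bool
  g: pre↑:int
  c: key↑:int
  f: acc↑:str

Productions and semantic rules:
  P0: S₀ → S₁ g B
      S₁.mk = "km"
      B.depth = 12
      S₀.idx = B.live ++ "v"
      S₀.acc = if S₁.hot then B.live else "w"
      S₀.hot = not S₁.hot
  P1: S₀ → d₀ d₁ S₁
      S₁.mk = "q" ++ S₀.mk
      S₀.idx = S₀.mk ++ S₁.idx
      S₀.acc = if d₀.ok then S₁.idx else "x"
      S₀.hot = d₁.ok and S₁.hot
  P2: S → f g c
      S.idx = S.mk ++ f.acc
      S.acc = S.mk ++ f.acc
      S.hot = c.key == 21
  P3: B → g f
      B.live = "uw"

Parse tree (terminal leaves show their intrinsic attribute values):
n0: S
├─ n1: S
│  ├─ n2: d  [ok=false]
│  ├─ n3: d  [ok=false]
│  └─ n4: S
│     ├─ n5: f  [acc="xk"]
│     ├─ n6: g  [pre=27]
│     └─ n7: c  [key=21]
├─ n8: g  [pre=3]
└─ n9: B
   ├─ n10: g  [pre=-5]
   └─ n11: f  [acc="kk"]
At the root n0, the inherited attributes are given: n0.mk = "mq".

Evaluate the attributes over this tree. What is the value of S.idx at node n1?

1. n0.mk = "mq"  [given at root]
2. n1.mk = "km"  ["km"]
3. n2.ok = false  [terminal]
4. n3.ok = false  [terminal]
5. n4.mk = "qkm"  ["q" ++ S₀.mk]
6. n5.acc = "xk"  [terminal]
7. n6.pre = 27  [terminal]
8. n7.key = 21  [terminal]
9. n4.idx = "qkmxk"  [S.mk ++ f.acc]
10. n4.acc = "qkmxk"  [S.mk ++ f.acc]
11. n4.hot = true  [c.key == 21]
12. n1.idx = "kmqkmxk"  [S₀.mk ++ S₁.idx]
13. n1.acc = "x"  [if d₀.ok then S₁.idx else "x"]
14. n1.hot = false  [d₁.ok and S₁.hot]
15. n8.pre = 3  [terminal]
16. n9.depth = 12  [12]
17. n10.pre = -5  [terminal]
18. n11.acc = "kk"  [terminal]
19. n9.live = "uw"  ["uw"]
20. n0.idx = "uwv"  [B.live ++ "v"]
21. n0.acc = "w"  [if S₁.hot then B.live else "w"]
22. n0.hot = true  [not S₁.hot]

"kmqkmxk"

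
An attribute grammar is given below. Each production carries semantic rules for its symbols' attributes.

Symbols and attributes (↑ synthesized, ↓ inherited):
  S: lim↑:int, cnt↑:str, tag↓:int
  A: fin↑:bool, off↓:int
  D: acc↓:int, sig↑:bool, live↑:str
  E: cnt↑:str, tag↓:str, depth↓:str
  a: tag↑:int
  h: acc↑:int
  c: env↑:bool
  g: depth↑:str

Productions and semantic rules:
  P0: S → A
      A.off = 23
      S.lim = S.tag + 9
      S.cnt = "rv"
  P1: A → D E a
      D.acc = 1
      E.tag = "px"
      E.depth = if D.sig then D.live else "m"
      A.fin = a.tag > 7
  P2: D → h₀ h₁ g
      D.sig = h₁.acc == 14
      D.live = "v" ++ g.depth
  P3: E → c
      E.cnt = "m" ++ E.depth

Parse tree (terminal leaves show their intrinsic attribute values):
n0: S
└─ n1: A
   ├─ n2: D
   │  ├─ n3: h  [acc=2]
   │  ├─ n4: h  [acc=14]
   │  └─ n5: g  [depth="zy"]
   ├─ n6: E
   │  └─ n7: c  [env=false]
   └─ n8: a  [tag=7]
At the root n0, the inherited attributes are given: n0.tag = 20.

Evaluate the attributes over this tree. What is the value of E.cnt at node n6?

"mvzy"

1. n0.tag = 20  [given at root]
2. n1.off = 23  [23]
3. n2.acc = 1  [1]
4. n3.acc = 2  [terminal]
5. n4.acc = 14  [terminal]
6. n5.depth = "zy"  [terminal]
7. n2.sig = true  [h₁.acc == 14]
8. n2.live = "vzy"  ["v" ++ g.depth]
9. n6.tag = "px"  ["px"]
10. n6.depth = "vzy"  [if D.sig then D.live else "m"]
11. n7.env = false  [terminal]
12. n6.cnt = "mvzy"  ["m" ++ E.depth]
13. n8.tag = 7  [terminal]
14. n1.fin = false  [a.tag > 7]
15. n0.lim = 29  [S.tag + 9]
16. n0.cnt = "rv"  ["rv"]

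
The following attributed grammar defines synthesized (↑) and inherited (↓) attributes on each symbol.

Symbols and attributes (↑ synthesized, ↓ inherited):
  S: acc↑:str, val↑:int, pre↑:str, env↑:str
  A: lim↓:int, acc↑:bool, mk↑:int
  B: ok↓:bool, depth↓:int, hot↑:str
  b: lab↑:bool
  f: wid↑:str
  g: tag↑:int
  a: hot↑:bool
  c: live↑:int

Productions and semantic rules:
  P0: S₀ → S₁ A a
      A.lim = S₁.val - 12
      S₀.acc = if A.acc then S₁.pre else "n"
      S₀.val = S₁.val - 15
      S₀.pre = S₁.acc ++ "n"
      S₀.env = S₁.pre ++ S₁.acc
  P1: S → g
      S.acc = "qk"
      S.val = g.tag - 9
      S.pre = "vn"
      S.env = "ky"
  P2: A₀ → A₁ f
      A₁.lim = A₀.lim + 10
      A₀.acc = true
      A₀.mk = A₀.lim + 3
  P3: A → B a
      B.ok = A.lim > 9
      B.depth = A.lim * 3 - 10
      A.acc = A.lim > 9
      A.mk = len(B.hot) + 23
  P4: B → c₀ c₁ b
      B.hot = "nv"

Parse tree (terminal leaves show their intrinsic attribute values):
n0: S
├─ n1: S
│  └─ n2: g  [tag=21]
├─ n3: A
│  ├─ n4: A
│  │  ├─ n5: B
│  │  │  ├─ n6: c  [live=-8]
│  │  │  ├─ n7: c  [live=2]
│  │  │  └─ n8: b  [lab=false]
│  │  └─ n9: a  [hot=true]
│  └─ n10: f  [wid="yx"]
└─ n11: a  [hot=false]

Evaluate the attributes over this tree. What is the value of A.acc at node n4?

1. n2.tag = 21  [terminal]
2. n1.acc = "qk"  ["qk"]
3. n1.val = 12  [g.tag - 9]
4. n1.pre = "vn"  ["vn"]
5. n1.env = "ky"  ["ky"]
6. n3.lim = 0  [S₁.val - 12]
7. n4.lim = 10  [A₀.lim + 10]
8. n5.ok = true  [A.lim > 9]
9. n5.depth = 20  [A.lim * 3 - 10]
10. n6.live = -8  [terminal]
11. n7.live = 2  [terminal]
12. n8.lab = false  [terminal]
13. n5.hot = "nv"  ["nv"]
14. n9.hot = true  [terminal]
15. n4.acc = true  [A.lim > 9]
16. n4.mk = 25  [len(B.hot) + 23]
17. n10.wid = "yx"  [terminal]
18. n3.acc = true  [true]
19. n3.mk = 3  [A₀.lim + 3]
20. n11.hot = false  [terminal]
21. n0.acc = "vn"  [if A.acc then S₁.pre else "n"]
22. n0.val = -3  [S₁.val - 15]
23. n0.pre = "qkn"  [S₁.acc ++ "n"]
24. n0.env = "vnqk"  [S₁.pre ++ S₁.acc]

true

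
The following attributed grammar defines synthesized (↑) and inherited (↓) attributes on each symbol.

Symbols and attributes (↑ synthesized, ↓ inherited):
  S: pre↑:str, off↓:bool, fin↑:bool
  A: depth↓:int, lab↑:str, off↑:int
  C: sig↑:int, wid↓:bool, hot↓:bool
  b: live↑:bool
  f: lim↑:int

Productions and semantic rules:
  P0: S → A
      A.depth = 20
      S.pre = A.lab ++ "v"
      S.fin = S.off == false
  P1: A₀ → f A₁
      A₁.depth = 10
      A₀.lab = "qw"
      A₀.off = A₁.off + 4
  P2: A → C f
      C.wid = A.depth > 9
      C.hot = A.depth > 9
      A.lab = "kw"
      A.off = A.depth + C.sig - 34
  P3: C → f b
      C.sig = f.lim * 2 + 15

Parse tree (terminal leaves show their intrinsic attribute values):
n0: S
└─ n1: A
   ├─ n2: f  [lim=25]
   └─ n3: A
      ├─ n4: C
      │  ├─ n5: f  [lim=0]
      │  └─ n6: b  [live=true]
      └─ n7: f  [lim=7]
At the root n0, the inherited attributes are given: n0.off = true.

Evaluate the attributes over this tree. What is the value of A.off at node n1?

-5

1. n0.off = true  [given at root]
2. n1.depth = 20  [20]
3. n2.lim = 25  [terminal]
4. n3.depth = 10  [10]
5. n4.wid = true  [A.depth > 9]
6. n4.hot = true  [A.depth > 9]
7. n5.lim = 0  [terminal]
8. n6.live = true  [terminal]
9. n4.sig = 15  [f.lim * 2 + 15]
10. n7.lim = 7  [terminal]
11. n3.lab = "kw"  ["kw"]
12. n3.off = -9  [A.depth + C.sig - 34]
13. n1.lab = "qw"  ["qw"]
14. n1.off = -5  [A₁.off + 4]
15. n0.pre = "qwv"  [A.lab ++ "v"]
16. n0.fin = false  [S.off == false]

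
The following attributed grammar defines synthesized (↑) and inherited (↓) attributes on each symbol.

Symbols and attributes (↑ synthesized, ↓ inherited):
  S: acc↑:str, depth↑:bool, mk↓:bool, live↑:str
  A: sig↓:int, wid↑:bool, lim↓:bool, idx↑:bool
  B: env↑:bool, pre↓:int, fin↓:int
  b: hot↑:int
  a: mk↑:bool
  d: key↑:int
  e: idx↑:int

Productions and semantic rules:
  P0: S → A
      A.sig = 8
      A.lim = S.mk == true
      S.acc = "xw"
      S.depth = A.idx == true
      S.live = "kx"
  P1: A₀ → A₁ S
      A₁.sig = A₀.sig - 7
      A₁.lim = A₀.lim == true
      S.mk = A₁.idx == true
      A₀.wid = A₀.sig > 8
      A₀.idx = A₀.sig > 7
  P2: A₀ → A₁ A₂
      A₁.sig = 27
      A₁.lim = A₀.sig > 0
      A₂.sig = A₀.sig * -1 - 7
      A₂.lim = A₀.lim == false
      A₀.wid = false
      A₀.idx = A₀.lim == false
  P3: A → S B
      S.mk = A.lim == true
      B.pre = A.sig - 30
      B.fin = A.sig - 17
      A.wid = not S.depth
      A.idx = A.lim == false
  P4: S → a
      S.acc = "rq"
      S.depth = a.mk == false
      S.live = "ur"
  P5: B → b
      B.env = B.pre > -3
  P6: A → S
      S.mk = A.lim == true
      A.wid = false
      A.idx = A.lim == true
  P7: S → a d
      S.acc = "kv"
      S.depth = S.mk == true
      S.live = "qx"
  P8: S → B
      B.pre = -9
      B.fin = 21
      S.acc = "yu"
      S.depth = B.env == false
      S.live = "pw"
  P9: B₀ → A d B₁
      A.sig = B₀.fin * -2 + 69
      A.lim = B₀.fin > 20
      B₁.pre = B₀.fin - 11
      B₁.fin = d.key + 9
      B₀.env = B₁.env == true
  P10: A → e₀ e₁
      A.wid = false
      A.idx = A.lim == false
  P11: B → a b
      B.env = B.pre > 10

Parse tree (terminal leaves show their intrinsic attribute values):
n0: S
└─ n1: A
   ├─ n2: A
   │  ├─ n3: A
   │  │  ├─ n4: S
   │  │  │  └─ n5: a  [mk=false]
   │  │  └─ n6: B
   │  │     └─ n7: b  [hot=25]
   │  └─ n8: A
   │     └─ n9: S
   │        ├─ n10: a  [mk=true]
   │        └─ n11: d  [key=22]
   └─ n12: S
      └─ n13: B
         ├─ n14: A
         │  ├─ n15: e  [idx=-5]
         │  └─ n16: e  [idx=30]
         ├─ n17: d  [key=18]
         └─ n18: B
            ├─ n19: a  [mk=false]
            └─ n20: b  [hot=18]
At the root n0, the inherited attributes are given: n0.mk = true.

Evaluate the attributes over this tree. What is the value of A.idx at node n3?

false

1. n0.mk = true  [given at root]
2. n1.sig = 8  [8]
3. n1.lim = true  [S.mk == true]
4. n2.sig = 1  [A₀.sig - 7]
5. n2.lim = true  [A₀.lim == true]
6. n3.sig = 27  [27]
7. n3.lim = true  [A₀.sig > 0]
8. n4.mk = true  [A.lim == true]
9. n5.mk = false  [terminal]
10. n4.acc = "rq"  ["rq"]
11. n4.depth = true  [a.mk == false]
12. n4.live = "ur"  ["ur"]
13. n6.pre = -3  [A.sig - 30]
14. n6.fin = 10  [A.sig - 17]
15. n7.hot = 25  [terminal]
16. n6.env = false  [B.pre > -3]
17. n3.wid = false  [not S.depth]
18. n3.idx = false  [A.lim == false]
19. n8.sig = -8  [A₀.sig * -1 - 7]
20. n8.lim = false  [A₀.lim == false]
21. n9.mk = false  [A.lim == true]
22. n10.mk = true  [terminal]
23. n11.key = 22  [terminal]
24. n9.acc = "kv"  ["kv"]
25. n9.depth = false  [S.mk == true]
26. n9.live = "qx"  ["qx"]
27. n8.wid = false  [false]
28. n8.idx = false  [A.lim == true]
29. n2.wid = false  [false]
30. n2.idx = false  [A₀.lim == false]
31. n12.mk = false  [A₁.idx == true]
32. n13.pre = -9  [-9]
33. n13.fin = 21  [21]
34. n14.sig = 27  [B₀.fin * -2 + 69]
35. n14.lim = true  [B₀.fin > 20]
36. n15.idx = -5  [terminal]
37. n16.idx = 30  [terminal]
38. n14.wid = false  [false]
39. n14.idx = false  [A.lim == false]
40. n17.key = 18  [terminal]
41. n18.pre = 10  [B₀.fin - 11]
42. n18.fin = 27  [d.key + 9]
43. n19.mk = false  [terminal]
44. n20.hot = 18  [terminal]
45. n18.env = false  [B.pre > 10]
46. n13.env = false  [B₁.env == true]
47. n12.acc = "yu"  ["yu"]
48. n12.depth = true  [B.env == false]
49. n12.live = "pw"  ["pw"]
50. n1.wid = false  [A₀.sig > 8]
51. n1.idx = true  [A₀.sig > 7]
52. n0.acc = "xw"  ["xw"]
53. n0.depth = true  [A.idx == true]
54. n0.live = "kx"  ["kx"]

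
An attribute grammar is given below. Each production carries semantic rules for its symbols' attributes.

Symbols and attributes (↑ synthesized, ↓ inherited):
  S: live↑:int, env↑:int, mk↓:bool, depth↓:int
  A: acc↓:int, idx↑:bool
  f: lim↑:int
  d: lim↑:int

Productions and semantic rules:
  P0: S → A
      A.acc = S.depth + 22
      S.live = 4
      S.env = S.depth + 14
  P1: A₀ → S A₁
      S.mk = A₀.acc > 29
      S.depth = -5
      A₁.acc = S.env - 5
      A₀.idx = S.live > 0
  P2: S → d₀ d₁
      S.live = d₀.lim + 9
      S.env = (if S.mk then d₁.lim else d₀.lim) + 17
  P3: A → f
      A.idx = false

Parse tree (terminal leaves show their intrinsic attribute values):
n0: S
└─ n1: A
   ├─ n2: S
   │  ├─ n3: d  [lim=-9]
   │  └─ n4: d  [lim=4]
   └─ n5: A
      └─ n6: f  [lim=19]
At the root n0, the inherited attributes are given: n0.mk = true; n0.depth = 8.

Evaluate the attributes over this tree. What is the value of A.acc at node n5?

16

1. n0.mk = true  [given at root]
2. n0.depth = 8  [given at root]
3. n1.acc = 30  [S.depth + 22]
4. n2.mk = true  [A₀.acc > 29]
5. n2.depth = -5  [-5]
6. n3.lim = -9  [terminal]
7. n4.lim = 4  [terminal]
8. n2.live = 0  [d₀.lim + 9]
9. n2.env = 21  [(if S.mk then d₁.lim else d₀.lim) + 17]
10. n5.acc = 16  [S.env - 5]
11. n6.lim = 19  [terminal]
12. n5.idx = false  [false]
13. n1.idx = false  [S.live > 0]
14. n0.live = 4  [4]
15. n0.env = 22  [S.depth + 14]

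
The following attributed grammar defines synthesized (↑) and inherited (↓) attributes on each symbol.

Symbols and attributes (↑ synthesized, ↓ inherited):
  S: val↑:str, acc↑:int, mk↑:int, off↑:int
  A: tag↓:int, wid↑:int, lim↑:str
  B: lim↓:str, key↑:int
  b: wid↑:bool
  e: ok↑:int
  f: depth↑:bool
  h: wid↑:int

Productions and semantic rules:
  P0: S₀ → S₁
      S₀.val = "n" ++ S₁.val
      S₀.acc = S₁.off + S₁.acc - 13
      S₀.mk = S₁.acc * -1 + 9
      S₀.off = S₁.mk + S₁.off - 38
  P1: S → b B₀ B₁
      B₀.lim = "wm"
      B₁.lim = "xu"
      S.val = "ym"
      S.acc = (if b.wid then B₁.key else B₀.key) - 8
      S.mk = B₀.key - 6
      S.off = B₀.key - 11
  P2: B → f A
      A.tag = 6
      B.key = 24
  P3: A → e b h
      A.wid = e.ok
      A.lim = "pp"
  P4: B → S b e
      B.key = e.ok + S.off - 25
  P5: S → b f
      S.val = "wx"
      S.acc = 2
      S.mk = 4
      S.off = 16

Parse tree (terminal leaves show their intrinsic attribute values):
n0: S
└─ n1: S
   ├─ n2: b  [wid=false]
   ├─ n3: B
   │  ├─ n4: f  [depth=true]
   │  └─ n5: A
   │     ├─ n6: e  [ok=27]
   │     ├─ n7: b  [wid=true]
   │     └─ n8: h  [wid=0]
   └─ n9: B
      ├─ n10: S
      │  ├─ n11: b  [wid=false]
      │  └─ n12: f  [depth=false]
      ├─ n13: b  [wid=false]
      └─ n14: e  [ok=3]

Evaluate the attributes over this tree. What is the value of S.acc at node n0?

16

1. n2.wid = false  [terminal]
2. n3.lim = "wm"  ["wm"]
3. n4.depth = true  [terminal]
4. n5.tag = 6  [6]
5. n6.ok = 27  [terminal]
6. n7.wid = true  [terminal]
7. n8.wid = 0  [terminal]
8. n5.wid = 27  [e.ok]
9. n5.lim = "pp"  ["pp"]
10. n3.key = 24  [24]
11. n9.lim = "xu"  ["xu"]
12. n11.wid = false  [terminal]
13. n12.depth = false  [terminal]
14. n10.val = "wx"  ["wx"]
15. n10.acc = 2  [2]
16. n10.mk = 4  [4]
17. n10.off = 16  [16]
18. n13.wid = false  [terminal]
19. n14.ok = 3  [terminal]
20. n9.key = -6  [e.ok + S.off - 25]
21. n1.val = "ym"  ["ym"]
22. n1.acc = 16  [(if b.wid then B₁.key else B₀.key) - 8]
23. n1.mk = 18  [B₀.key - 6]
24. n1.off = 13  [B₀.key - 11]
25. n0.val = "nym"  ["n" ++ S₁.val]
26. n0.acc = 16  [S₁.off + S₁.acc - 13]
27. n0.mk = -7  [S₁.acc * -1 + 9]
28. n0.off = -7  [S₁.mk + S₁.off - 38]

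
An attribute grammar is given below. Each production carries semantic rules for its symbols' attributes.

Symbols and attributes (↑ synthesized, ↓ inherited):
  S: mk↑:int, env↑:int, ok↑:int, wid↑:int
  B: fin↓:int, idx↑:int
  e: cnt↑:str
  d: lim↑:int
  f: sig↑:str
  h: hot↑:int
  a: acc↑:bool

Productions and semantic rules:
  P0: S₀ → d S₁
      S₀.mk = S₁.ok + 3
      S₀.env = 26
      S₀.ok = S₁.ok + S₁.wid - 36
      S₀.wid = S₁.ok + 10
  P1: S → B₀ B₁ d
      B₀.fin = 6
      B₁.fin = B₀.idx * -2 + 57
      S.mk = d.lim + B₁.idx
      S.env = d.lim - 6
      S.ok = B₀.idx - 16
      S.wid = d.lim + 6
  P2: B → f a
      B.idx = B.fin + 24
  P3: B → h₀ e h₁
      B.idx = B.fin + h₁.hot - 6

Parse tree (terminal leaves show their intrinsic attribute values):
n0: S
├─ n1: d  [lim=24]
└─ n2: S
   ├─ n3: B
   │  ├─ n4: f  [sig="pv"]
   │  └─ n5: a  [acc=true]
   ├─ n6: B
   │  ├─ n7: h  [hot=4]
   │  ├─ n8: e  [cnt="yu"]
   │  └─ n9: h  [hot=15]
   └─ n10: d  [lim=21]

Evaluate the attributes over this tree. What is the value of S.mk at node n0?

17

1. n1.lim = 24  [terminal]
2. n3.fin = 6  [6]
3. n4.sig = "pv"  [terminal]
4. n5.acc = true  [terminal]
5. n3.idx = 30  [B.fin + 24]
6. n6.fin = -3  [B₀.idx * -2 + 57]
7. n7.hot = 4  [terminal]
8. n8.cnt = "yu"  [terminal]
9. n9.hot = 15  [terminal]
10. n6.idx = 6  [B.fin + h₁.hot - 6]
11. n10.lim = 21  [terminal]
12. n2.mk = 27  [d.lim + B₁.idx]
13. n2.env = 15  [d.lim - 6]
14. n2.ok = 14  [B₀.idx - 16]
15. n2.wid = 27  [d.lim + 6]
16. n0.mk = 17  [S₁.ok + 3]
17. n0.env = 26  [26]
18. n0.ok = 5  [S₁.ok + S₁.wid - 36]
19. n0.wid = 24  [S₁.ok + 10]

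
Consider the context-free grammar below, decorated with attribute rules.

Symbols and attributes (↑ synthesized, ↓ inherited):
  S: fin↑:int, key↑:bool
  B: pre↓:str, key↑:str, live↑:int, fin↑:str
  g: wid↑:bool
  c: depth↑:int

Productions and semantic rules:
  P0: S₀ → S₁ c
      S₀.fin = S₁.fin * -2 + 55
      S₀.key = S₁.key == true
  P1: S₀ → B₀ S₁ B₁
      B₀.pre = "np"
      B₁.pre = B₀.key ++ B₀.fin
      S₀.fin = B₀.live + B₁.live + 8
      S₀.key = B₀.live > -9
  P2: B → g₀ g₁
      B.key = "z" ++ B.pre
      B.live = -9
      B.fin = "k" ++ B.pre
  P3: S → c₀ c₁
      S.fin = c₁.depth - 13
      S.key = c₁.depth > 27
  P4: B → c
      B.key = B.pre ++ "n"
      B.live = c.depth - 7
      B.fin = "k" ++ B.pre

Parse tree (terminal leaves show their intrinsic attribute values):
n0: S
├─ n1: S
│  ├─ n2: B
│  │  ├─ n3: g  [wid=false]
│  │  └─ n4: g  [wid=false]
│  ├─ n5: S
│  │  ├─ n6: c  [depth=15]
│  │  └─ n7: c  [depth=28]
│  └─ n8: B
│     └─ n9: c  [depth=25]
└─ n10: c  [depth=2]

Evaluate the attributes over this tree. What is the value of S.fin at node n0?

21

1. n2.pre = "np"  ["np"]
2. n3.wid = false  [terminal]
3. n4.wid = false  [terminal]
4. n2.key = "znp"  ["z" ++ B.pre]
5. n2.live = -9  [-9]
6. n2.fin = "knp"  ["k" ++ B.pre]
7. n6.depth = 15  [terminal]
8. n7.depth = 28  [terminal]
9. n5.fin = 15  [c₁.depth - 13]
10. n5.key = true  [c₁.depth > 27]
11. n8.pre = "znpknp"  [B₀.key ++ B₀.fin]
12. n9.depth = 25  [terminal]
13. n8.key = "znpknpn"  [B.pre ++ "n"]
14. n8.live = 18  [c.depth - 7]
15. n8.fin = "kznpknp"  ["k" ++ B.pre]
16. n1.fin = 17  [B₀.live + B₁.live + 8]
17. n1.key = false  [B₀.live > -9]
18. n10.depth = 2  [terminal]
19. n0.fin = 21  [S₁.fin * -2 + 55]
20. n0.key = false  [S₁.key == true]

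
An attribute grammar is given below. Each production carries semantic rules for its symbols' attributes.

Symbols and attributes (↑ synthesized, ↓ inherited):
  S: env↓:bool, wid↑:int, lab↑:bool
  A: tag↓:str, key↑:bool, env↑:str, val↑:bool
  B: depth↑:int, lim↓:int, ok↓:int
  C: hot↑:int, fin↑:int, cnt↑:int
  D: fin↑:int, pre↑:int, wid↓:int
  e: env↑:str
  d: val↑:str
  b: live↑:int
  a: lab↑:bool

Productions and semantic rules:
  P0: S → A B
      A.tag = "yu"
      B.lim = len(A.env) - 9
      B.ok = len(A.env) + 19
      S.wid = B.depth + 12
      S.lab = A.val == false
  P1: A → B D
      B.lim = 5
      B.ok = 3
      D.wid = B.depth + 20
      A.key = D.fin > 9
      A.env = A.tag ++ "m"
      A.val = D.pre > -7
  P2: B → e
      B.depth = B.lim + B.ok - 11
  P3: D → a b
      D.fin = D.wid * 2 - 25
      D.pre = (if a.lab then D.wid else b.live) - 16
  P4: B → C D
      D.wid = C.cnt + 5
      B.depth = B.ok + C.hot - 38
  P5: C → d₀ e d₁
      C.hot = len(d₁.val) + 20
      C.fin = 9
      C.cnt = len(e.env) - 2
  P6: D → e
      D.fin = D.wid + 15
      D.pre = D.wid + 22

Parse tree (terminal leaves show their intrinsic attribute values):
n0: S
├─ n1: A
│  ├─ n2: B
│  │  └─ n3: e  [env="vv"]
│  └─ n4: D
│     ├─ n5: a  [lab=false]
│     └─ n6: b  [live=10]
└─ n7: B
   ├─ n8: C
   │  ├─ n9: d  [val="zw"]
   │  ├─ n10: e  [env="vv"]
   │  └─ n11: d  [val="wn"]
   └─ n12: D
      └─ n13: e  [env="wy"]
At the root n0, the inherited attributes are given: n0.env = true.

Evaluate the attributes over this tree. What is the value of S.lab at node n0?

1. n0.env = true  [given at root]
2. n1.tag = "yu"  ["yu"]
3. n2.lim = 5  [5]
4. n2.ok = 3  [3]
5. n3.env = "vv"  [terminal]
6. n2.depth = -3  [B.lim + B.ok - 11]
7. n4.wid = 17  [B.depth + 20]
8. n5.lab = false  [terminal]
9. n6.live = 10  [terminal]
10. n4.fin = 9  [D.wid * 2 - 25]
11. n4.pre = -6  [(if a.lab then D.wid else b.live) - 16]
12. n1.key = false  [D.fin > 9]
13. n1.env = "yum"  [A.tag ++ "m"]
14. n1.val = true  [D.pre > -7]
15. n7.lim = -6  [len(A.env) - 9]
16. n7.ok = 22  [len(A.env) + 19]
17. n9.val = "zw"  [terminal]
18. n10.env = "vv"  [terminal]
19. n11.val = "wn"  [terminal]
20. n8.hot = 22  [len(d₁.val) + 20]
21. n8.fin = 9  [9]
22. n8.cnt = 0  [len(e.env) - 2]
23. n12.wid = 5  [C.cnt + 5]
24. n13.env = "wy"  [terminal]
25. n12.fin = 20  [D.wid + 15]
26. n12.pre = 27  [D.wid + 22]
27. n7.depth = 6  [B.ok + C.hot - 38]
28. n0.wid = 18  [B.depth + 12]
29. n0.lab = false  [A.val == false]

false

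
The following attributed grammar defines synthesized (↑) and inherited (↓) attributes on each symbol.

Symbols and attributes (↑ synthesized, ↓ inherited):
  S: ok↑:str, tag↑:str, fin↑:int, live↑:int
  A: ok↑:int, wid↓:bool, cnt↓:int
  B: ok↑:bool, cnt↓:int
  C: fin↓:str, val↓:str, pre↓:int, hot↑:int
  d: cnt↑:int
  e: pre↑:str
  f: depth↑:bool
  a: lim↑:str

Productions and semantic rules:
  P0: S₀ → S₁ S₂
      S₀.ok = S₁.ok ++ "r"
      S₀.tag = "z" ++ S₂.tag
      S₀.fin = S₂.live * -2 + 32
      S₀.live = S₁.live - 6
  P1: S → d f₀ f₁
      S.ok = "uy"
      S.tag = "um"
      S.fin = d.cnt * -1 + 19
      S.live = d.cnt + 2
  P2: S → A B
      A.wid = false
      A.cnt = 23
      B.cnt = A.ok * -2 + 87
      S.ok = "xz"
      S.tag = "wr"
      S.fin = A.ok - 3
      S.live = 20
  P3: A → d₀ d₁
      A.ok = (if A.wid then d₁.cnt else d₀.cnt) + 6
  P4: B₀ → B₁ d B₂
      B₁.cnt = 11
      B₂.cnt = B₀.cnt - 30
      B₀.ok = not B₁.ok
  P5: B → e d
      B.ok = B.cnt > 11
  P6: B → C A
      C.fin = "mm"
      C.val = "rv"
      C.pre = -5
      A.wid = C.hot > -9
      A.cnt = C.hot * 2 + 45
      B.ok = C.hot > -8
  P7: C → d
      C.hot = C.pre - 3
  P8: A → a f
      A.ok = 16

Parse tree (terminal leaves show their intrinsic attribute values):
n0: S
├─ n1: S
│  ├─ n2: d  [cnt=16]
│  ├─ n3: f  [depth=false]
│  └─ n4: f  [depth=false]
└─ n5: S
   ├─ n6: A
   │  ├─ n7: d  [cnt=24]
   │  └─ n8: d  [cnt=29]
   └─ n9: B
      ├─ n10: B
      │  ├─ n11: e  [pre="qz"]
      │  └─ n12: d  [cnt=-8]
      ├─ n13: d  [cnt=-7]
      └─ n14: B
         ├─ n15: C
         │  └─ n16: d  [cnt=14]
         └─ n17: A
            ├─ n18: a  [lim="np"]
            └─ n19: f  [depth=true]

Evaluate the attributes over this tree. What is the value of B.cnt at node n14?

-3

1. n2.cnt = 16  [terminal]
2. n3.depth = false  [terminal]
3. n4.depth = false  [terminal]
4. n1.ok = "uy"  ["uy"]
5. n1.tag = "um"  ["um"]
6. n1.fin = 3  [d.cnt * -1 + 19]
7. n1.live = 18  [d.cnt + 2]
8. n6.wid = false  [false]
9. n6.cnt = 23  [23]
10. n7.cnt = 24  [terminal]
11. n8.cnt = 29  [terminal]
12. n6.ok = 30  [(if A.wid then d₁.cnt else d₀.cnt) + 6]
13. n9.cnt = 27  [A.ok * -2 + 87]
14. n10.cnt = 11  [11]
15. n11.pre = "qz"  [terminal]
16. n12.cnt = -8  [terminal]
17. n10.ok = false  [B.cnt > 11]
18. n13.cnt = -7  [terminal]
19. n14.cnt = -3  [B₀.cnt - 30]
20. n15.fin = "mm"  ["mm"]
21. n15.val = "rv"  ["rv"]
22. n15.pre = -5  [-5]
23. n16.cnt = 14  [terminal]
24. n15.hot = -8  [C.pre - 3]
25. n17.wid = true  [C.hot > -9]
26. n17.cnt = 29  [C.hot * 2 + 45]
27. n18.lim = "np"  [terminal]
28. n19.depth = true  [terminal]
29. n17.ok = 16  [16]
30. n14.ok = false  [C.hot > -8]
31. n9.ok = true  [not B₁.ok]
32. n5.ok = "xz"  ["xz"]
33. n5.tag = "wr"  ["wr"]
34. n5.fin = 27  [A.ok - 3]
35. n5.live = 20  [20]
36. n0.ok = "uyr"  [S₁.ok ++ "r"]
37. n0.tag = "zwr"  ["z" ++ S₂.tag]
38. n0.fin = -8  [S₂.live * -2 + 32]
39. n0.live = 12  [S₁.live - 6]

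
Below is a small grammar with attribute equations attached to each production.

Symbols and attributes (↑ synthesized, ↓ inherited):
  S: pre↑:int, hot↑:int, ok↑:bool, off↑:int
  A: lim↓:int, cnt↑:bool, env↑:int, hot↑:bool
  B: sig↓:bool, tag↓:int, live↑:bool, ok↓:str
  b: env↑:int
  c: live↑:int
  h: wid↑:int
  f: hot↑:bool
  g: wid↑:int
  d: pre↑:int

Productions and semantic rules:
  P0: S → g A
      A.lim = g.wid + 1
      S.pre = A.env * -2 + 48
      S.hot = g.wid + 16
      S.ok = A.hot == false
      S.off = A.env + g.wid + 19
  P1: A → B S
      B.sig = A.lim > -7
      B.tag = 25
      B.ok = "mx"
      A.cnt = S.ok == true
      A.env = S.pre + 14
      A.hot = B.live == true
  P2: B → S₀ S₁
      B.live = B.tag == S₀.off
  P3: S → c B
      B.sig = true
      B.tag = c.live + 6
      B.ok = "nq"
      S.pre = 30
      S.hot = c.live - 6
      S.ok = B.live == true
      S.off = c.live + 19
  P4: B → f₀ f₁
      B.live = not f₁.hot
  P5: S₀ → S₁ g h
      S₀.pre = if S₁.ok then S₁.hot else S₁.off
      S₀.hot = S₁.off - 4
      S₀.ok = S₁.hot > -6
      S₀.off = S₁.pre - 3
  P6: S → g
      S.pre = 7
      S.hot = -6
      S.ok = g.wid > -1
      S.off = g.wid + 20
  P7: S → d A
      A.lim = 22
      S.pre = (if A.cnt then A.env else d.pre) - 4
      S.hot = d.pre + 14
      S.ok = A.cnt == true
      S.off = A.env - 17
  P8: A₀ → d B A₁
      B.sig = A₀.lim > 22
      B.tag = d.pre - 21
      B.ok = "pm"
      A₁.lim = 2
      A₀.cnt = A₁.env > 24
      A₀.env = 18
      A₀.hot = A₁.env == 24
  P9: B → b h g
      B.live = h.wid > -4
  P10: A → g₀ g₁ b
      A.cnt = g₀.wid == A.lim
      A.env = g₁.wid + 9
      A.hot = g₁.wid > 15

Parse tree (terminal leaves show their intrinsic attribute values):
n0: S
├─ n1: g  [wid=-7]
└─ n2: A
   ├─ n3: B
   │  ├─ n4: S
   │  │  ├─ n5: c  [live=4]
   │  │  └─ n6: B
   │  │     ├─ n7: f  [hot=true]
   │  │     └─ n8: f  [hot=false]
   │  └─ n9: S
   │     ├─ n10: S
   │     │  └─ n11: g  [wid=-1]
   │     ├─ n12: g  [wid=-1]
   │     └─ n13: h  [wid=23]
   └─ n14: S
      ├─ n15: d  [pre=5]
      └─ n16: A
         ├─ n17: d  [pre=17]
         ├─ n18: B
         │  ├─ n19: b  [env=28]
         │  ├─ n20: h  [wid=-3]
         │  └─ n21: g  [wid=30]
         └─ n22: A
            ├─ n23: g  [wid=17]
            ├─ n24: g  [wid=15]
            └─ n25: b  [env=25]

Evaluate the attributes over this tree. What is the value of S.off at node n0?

1. n1.wid = -7  [terminal]
2. n2.lim = -6  [g.wid + 1]
3. n3.sig = true  [A.lim > -7]
4. n3.tag = 25  [25]
5. n3.ok = "mx"  ["mx"]
6. n5.live = 4  [terminal]
7. n6.sig = true  [true]
8. n6.tag = 10  [c.live + 6]
9. n6.ok = "nq"  ["nq"]
10. n7.hot = true  [terminal]
11. n8.hot = false  [terminal]
12. n6.live = true  [not f₁.hot]
13. n4.pre = 30  [30]
14. n4.hot = -2  [c.live - 6]
15. n4.ok = true  [B.live == true]
16. n4.off = 23  [c.live + 19]
17. n11.wid = -1  [terminal]
18. n10.pre = 7  [7]
19. n10.hot = -6  [-6]
20. n10.ok = false  [g.wid > -1]
21. n10.off = 19  [g.wid + 20]
22. n12.wid = -1  [terminal]
23. n13.wid = 23  [terminal]
24. n9.pre = 19  [if S₁.ok then S₁.hot else S₁.off]
25. n9.hot = 15  [S₁.off - 4]
26. n9.ok = false  [S₁.hot > -6]
27. n9.off = 4  [S₁.pre - 3]
28. n3.live = false  [B.tag == S₀.off]
29. n15.pre = 5  [terminal]
30. n16.lim = 22  [22]
31. n17.pre = 17  [terminal]
32. n18.sig = false  [A₀.lim > 22]
33. n18.tag = -4  [d.pre - 21]
34. n18.ok = "pm"  ["pm"]
35. n19.env = 28  [terminal]
36. n20.wid = -3  [terminal]
37. n21.wid = 30  [terminal]
38. n18.live = true  [h.wid > -4]
39. n22.lim = 2  [2]
40. n23.wid = 17  [terminal]
41. n24.wid = 15  [terminal]
42. n25.env = 25  [terminal]
43. n22.cnt = false  [g₀.wid == A.lim]
44. n22.env = 24  [g₁.wid + 9]
45. n22.hot = false  [g₁.wid > 15]
46. n16.cnt = false  [A₁.env > 24]
47. n16.env = 18  [18]
48. n16.hot = true  [A₁.env == 24]
49. n14.pre = 1  [(if A.cnt then A.env else d.pre) - 4]
50. n14.hot = 19  [d.pre + 14]
51. n14.ok = false  [A.cnt == true]
52. n14.off = 1  [A.env - 17]
53. n2.cnt = false  [S.ok == true]
54. n2.env = 15  [S.pre + 14]
55. n2.hot = false  [B.live == true]
56. n0.pre = 18  [A.env * -2 + 48]
57. n0.hot = 9  [g.wid + 16]
58. n0.ok = true  [A.hot == false]
59. n0.off = 27  [A.env + g.wid + 19]

27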